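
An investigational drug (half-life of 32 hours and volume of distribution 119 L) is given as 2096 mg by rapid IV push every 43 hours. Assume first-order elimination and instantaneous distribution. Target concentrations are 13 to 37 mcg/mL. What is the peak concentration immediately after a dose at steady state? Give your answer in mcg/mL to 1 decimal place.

29.1 mcg/mL

k = ln2/t½ = ln2/32 ≈ 0.021661 h⁻¹; fraction remaining f = e^(−kτ) = e^(−0.021661×43) ≈ 0.3940.
At steady state, accumulation factor R = 1/(1 − e^(−kτ)) ≈ 1.6502.
Each bolus raises the concentration by D/Vd = 2096/119 ≈ 17.613 mcg/mL.
Steady-state peak Cmax,ss = C₀·R ≈ 17.613 × 1.6502 ≈ 29.065 mcg/mL.
Peak 29.1 mcg/mL vs MTC 37 mcg/mL: below toxic threshold.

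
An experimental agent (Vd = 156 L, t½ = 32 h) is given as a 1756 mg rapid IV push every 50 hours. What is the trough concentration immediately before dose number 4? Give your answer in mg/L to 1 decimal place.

f = (1/2)^(τ/t½) = (1/2)^(50/32) ≈ 0.3386.
C₀ = D/Vd = 1756/156 ≈ 11.256 mg/L.
Before the 4th dose, 3 doses have been given. Superposition: Cmin = C₀·(f + f² + … + f^3).
≈ 11.256 × (0.3386 + 0.1146 + 0.0388) ≈ 11.256 × 0.4920 ≈ 5.538 mg/L.

5.5 mg/L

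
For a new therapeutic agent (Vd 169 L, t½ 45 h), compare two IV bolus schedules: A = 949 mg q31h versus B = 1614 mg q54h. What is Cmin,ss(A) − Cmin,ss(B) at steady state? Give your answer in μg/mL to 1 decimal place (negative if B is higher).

1.8 μg/mL

Regimen A: f = (1/2)^(31/45) ≈ 0.6203; Cmin,ss = (949/169)·f/(1−f) ≈ 9.174 μg/mL.
Regimen B: f = (1/2)^(54/45) ≈ 0.4353; Cmin,ss = (1614/169)·f/(1−f) ≈ 7.362 μg/mL.
Difference ≈ 9.174 − 7.362 ≈ 1.812 μg/mL.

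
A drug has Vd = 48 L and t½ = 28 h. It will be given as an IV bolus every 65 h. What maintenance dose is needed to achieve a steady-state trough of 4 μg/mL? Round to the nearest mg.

768 mg

τ/t½ = 65/28 ≈ 2.3214, so f = (1/2)^(65/28) ≈ 0.200069.
Cmin,ss = (D/Vd)·f/(1−f), so D = Cmin,ss·Vd·(1−f)/f.
D = 4 × 48 × (1−f)/f ≈ 4 × 48 × 3.99828 ≈ 767.67 mg.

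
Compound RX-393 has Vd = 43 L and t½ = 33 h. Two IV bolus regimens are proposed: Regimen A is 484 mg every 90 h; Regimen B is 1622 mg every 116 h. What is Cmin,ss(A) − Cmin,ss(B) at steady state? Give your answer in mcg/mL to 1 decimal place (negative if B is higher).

Regimen A: f = (1/2)^(90/33) ≈ 0.1510; Cmin,ss = (484/43)·f/(1−f) ≈ 2.002 mcg/mL.
Regimen B: f = (1/2)^(116/33) ≈ 0.0875; Cmin,ss = (1622/43)·f/(1−f) ≈ 3.617 mcg/mL.
Difference ≈ 2.002 − 3.617 ≈ -1.615 mcg/mL.

-1.6 mcg/mL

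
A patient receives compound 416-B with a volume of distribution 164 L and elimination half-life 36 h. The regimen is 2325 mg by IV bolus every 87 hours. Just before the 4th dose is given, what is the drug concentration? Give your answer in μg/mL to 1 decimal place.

3.2 μg/mL

f = (1/2)^(τ/t½) = (1/2)^(87/36) ≈ 0.1873.
C₀ = D/Vd = 2325/164 ≈ 14.177 μg/mL.
Before the 4th dose, 3 doses have been given. Superposition: Cmin = C₀·(f + f² + … + f^3).
≈ 14.177 × (0.1873 + 0.0351 + 0.0066) ≈ 14.177 × 0.2290 ≈ 3.247 μg/mL.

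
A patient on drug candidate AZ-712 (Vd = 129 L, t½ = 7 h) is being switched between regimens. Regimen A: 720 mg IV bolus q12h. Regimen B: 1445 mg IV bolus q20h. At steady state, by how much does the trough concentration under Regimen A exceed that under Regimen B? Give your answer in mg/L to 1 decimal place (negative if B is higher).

0.7 mg/L

Regimen A: f = (1/2)^(12/7) ≈ 0.3048; Cmin,ss = (720/129)·f/(1−f) ≈ 2.447 mg/L.
Regimen B: f = (1/2)^(20/7) ≈ 0.1380; Cmin,ss = (1445/129)·f/(1−f) ≈ 1.793 mg/L.
Difference ≈ 2.447 − 1.793 ≈ 0.654 mg/L.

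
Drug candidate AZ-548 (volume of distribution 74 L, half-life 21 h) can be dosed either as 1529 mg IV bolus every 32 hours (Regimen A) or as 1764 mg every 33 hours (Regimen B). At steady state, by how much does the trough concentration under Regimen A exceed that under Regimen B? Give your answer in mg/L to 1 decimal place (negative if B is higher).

-1.1 mg/L

Regimen A: f = (1/2)^(32/21) ≈ 0.3478; Cmin,ss = (1529/74)·f/(1−f) ≈ 11.019 mg/L.
Regimen B: f = (1/2)^(33/21) ≈ 0.3365; Cmin,ss = (1764/74)·f/(1−f) ≈ 12.090 mg/L.
Difference ≈ 11.019 − 12.090 ≈ -1.071 mg/L.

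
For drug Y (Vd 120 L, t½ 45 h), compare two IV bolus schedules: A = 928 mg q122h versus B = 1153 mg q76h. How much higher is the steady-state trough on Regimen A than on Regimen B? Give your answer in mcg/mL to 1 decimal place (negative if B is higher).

Regimen A: f = (1/2)^(122/45) ≈ 0.1527; Cmin,ss = (928/120)·f/(1−f) ≈ 1.394 mcg/mL.
Regimen B: f = (1/2)^(76/45) ≈ 0.3102; Cmin,ss = (1153/120)·f/(1−f) ≈ 4.321 mcg/mL.
Difference ≈ 1.394 − 4.321 ≈ -2.927 mcg/mL.

-2.9 mcg/mL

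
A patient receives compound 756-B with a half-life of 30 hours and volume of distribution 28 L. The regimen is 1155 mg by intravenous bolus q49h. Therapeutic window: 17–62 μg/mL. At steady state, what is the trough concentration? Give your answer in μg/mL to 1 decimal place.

Over one 49-h interval, 49/30 ≈ 1.6333 half-lives elapse, leaving f ≈ 0.3223 of each dose.
At steady state, accumulation factor R = 1/(1 − e^(−kτ)) ≈ 1.4756.
Each bolus raises the concentration by D/Vd = 1155/28 ≈ 41.250 μg/mL.
Steady-state peak Cmax,ss = C₀·R ≈ 41.250 × 1.4756 ≈ 60.868 μg/mL.
Steady-state trough Cmin,ss = Cmax,ss·f ≈ 60.868 × 0.3223 ≈ 19.618 μg/mL.
Trough 19.6 μg/mL vs MEC 17 μg/mL: adequate.

19.6 μg/mL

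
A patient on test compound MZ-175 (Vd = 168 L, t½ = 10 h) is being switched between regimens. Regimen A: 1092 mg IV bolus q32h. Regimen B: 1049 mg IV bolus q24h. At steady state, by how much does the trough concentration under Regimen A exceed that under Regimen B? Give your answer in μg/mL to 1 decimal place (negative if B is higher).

-0.7 μg/mL

Regimen A: f = (1/2)^(32/10) ≈ 0.1088; Cmin,ss = (1092/168)·f/(1−f) ≈ 0.794 μg/mL.
Regimen B: f = (1/2)^(24/10) ≈ 0.1895; Cmin,ss = (1049/168)·f/(1−f) ≈ 1.460 μg/mL.
Difference ≈ 0.794 − 1.460 ≈ -0.666 μg/mL.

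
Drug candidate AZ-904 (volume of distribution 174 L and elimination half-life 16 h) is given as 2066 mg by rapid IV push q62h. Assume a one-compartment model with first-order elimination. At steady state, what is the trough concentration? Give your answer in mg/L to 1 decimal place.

Over one 62-h interval, 62/16 ≈ 3.875 half-lives elapse, leaving f ≈ 0.0682 of each dose.
At steady state, accumulation factor R = 1/(1 − e^(−kτ)) ≈ 1.0732.
Single-dose peak C₀ = D/Vd = 2066/174 ≈ 11.874 mg/L.
Cmax,ss = C₀/(1 − f) ≈ 11.874/0.9318 ≈ 12.743 mg/L.
One interval later, Cmin,ss = Cmax,ss·e^(−kτ) ≈ 12.743 × 0.0682 ≈ 0.869 mg/L.

0.9 mg/L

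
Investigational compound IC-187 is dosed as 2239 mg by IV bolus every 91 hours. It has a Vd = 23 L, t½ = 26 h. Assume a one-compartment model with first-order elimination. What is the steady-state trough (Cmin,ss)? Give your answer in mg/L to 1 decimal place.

k = ln2/t½ = ln2/26 ≈ 0.026660 h⁻¹; fraction remaining f = e^(−kτ) = e^(−0.026660×91) ≈ 0.0884.
At steady state, accumulation factor R = 1/(1 − e^(−kτ)) ≈ 1.0970.
Single-dose peak C₀ = D/Vd = 2239/23 ≈ 97.348 mg/L.
Cmax,ss = C₀/(1 − f) ≈ 97.348/0.9116 ≈ 106.788 mg/L.
One interval later, Cmin,ss = Cmax,ss·e^(−kτ) ≈ 106.788 × 0.0884 ≈ 9.440 mg/L.

9.4 mg/L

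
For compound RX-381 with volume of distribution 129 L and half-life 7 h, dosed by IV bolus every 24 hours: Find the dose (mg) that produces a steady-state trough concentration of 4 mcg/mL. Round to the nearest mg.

5040 mg

τ/t½ = 24/7 ≈ 3.4286, so f = (1/2)^(24/7) ≈ 0.092875.
Cmin,ss = (D/Vd)·f/(1−f), so D = Cmin,ss·Vd·(1−f)/f.
D = 4 × 129 × (1−f)/f ≈ 4 × 129 × 9.76716 ≈ 5039.85 mg.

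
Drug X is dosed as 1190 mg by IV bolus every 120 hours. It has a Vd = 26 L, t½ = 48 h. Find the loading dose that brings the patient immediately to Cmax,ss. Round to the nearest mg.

f = (1/2)^(120/48) ≈ 0.176777; accumulation ratio R = 1/(1−f) ≈ 1.21474.
Loading dose to hit Cmax,ss on first dose: D_load = D_maint·R ≈ 1190 × 1.21474 ≈ 1445.54 mg.

1446 mg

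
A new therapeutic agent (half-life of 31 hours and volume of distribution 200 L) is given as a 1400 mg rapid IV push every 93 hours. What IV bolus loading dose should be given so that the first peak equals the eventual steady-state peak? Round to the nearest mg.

1600 mg

f = (1/2)^(93/31) ≈ 0.125000; accumulation ratio R = 1/(1−f) ≈ 1.14286.
Loading dose to hit Cmax,ss on first dose: D_load = D_maint·R ≈ 1400 × 1.14286 ≈ 1600.00 mg.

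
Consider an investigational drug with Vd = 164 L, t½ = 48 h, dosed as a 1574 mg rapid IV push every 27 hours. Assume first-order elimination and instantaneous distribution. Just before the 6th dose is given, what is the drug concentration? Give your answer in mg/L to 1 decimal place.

f = (1/2)^(τ/t½) = (1/2)^(27/48) ≈ 0.6771.
C₀ = D/Vd = 1574/164 ≈ 9.598 mg/L.
Before the 6th dose, 5 doses have been given. Superposition: Cmin = C₀·(f + f² + … + f^5).
≈ 9.598 × (0.6771 + 0.4585 + 0.3104 + 0.2102 + 0.1423) ≈ 9.598 × 1.7985 ≈ 17.262 mg/L.

17.3 mg/L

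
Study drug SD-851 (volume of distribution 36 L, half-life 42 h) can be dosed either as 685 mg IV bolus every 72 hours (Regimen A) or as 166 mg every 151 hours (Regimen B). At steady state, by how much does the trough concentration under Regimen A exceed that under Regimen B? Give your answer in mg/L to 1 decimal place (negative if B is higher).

7.9 mg/L

Regimen A: f = (1/2)^(72/42) ≈ 0.3048; Cmin,ss = (685/36)·f/(1−f) ≈ 8.342 mg/L.
Regimen B: f = (1/2)^(151/42) ≈ 0.0827; Cmin,ss = (166/36)·f/(1−f) ≈ 0.416 mg/L.
Difference ≈ 8.342 − 0.416 ≈ 7.926 mg/L.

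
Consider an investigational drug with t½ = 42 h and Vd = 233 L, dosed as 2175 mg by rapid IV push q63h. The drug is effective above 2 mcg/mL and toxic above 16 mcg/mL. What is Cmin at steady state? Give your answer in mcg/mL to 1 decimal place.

Over one 63-h interval, 63/42 ≈ 1.5 half-lives elapse, leaving f ≈ 0.3536 of each dose.
Accumulation ratio R = 1/(1 − f) ≈ 1/0.6464 ≈ 1.5470.
Each bolus raises the concentration by D/Vd = 2175/233 ≈ 9.335 mcg/mL.
Steady-state peak Cmax,ss = C₀·R ≈ 9.335 × 1.5470 ≈ 14.441 mcg/mL.
Steady-state trough Cmin,ss = Cmax,ss·f ≈ 14.441 × 0.3536 ≈ 5.106 mcg/mL.
Trough 5.1 mcg/mL vs MEC 2 mcg/mL: adequate.

5.1 mcg/mL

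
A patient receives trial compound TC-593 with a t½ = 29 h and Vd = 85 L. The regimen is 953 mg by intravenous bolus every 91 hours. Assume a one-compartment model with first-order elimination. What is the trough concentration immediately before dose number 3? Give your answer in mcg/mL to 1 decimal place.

f = (1/2)^(τ/t½) = (1/2)^(91/29) ≈ 0.1136.
C₀ = D/Vd = 953/85 ≈ 11.212 mcg/mL.
Before the 3rd dose, 2 doses have been given. Superposition: Cmin = C₀·(f + f²).
≈ 11.212 × (0.1136 + 0.0129) ≈ 11.212 × 0.1265 ≈ 1.418 mcg/mL.

1.4 mcg/mL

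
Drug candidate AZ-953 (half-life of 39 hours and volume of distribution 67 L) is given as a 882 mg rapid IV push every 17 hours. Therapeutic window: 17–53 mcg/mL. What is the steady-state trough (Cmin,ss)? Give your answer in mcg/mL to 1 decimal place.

k = ln2/t½ = ln2/39 ≈ 0.017773 h⁻¹; fraction remaining f = e^(−kτ) = e^(−0.017773×17) ≈ 0.7392.
Single-dose peak C₀ = D/Vd = 882/67 ≈ 13.164 mcg/mL.
Steady-state trough Cmin,ss = C₀·f/(1−f) ≈ 13.164 × 0.7392/0.2608 ≈ 37.311 mcg/mL.
Trough 37.3 mcg/mL vs MEC 17 mcg/mL: adequate.

37.3 mcg/mL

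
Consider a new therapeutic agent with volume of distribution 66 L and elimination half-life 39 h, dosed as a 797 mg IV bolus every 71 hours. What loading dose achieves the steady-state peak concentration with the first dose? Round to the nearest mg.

1112 mg

f = (1/2)^(71/39) ≈ 0.283120; accumulation ratio R = 1/(1−f) ≈ 1.39493.
Loading dose to hit Cmax,ss on first dose: D_load = D_maint·R ≈ 797 × 1.39493 ≈ 1111.76 mg.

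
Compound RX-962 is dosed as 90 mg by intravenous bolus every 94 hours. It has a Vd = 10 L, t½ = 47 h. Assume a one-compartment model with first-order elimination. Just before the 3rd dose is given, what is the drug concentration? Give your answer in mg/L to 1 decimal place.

2.8 mg/L

f = (1/2)^(τ/t½) = (1/2)^(94/47) ≈ 0.2500.
C₀ = D/Vd = 90/10 ≈ 9.000 mg/L.
Before the 3rd dose, 2 doses have been given. Superposition: Cmin = C₀·(f + f²).
≈ 9.000 × (0.2500 + 0.0625) ≈ 9.000 × 0.3125 ≈ 2.812 mg/L.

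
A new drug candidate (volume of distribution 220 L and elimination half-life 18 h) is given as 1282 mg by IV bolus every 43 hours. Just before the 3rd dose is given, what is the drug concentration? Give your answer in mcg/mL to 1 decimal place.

1.3 mcg/mL

f = (1/2)^(τ/t½) = (1/2)^(43/18) ≈ 0.1909.
C₀ = D/Vd = 1282/220 ≈ 5.827 mcg/mL.
Before the 3rd dose, 2 doses have been given. Superposition: Cmin = C₀·(f + f²).
≈ 5.827 × (0.1909 + 0.0364) ≈ 5.827 × 0.2273 ≈ 1.324 mcg/mL.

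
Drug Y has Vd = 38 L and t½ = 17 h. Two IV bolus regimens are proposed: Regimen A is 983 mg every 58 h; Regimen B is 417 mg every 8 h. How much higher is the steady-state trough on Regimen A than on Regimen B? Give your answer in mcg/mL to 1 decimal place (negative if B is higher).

-25.8 mcg/mL

Regimen A: f = (1/2)^(58/17) ≈ 0.0940; Cmin,ss = (983/38)·f/(1−f) ≈ 2.684 mcg/mL.
Regimen B: f = (1/2)^(8/17) ≈ 0.7217; Cmin,ss = (417/38)·f/(1−f) ≈ 28.457 mcg/mL.
Difference ≈ 2.684 − 28.457 ≈ -25.773 mcg/mL.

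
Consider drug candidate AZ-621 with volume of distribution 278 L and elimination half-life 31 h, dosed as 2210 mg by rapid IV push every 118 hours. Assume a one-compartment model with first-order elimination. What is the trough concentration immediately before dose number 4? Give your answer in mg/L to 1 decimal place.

0.6 mg/L

f = (1/2)^(τ/t½) = (1/2)^(118/31) ≈ 0.0715.
C₀ = D/Vd = 2210/278 ≈ 7.950 mg/L.
Before the 4th dose, 3 doses have been given. Superposition: Cmin = C₀·(f + f² + … + f^3).
≈ 7.950 × (0.0715 + 0.0051 + 0.0004) ≈ 7.950 × 0.0770 ≈ 0.612 mg/L.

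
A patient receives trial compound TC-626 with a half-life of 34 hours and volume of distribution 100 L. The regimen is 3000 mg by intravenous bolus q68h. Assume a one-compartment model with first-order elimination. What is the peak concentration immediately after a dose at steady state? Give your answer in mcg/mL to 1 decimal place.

The dosing interval is 2 half-lives, so f = 2^(−2) = 0.25.
At steady state, R = 1/(1 − 0.25) = 4/3.
Single-dose peak C₀ = D/Vd = 3000/100 = 30 mcg/mL.
Steady-state peak Cmax,ss = C₀·R = 30 × 4/3 ≈ 40.000 mcg/mL.

40.0 mcg/mL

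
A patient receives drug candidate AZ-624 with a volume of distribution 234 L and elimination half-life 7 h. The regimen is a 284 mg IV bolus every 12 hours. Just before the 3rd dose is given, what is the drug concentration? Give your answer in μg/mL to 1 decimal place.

f = (1/2)^(τ/t½) = (1/2)^(12/7) ≈ 0.3048.
C₀ = D/Vd = 284/234 ≈ 1.214 μg/mL.
Before the 3rd dose, 2 doses have been given. Superposition: Cmin = C₀·(f + f²).
≈ 1.214 × (0.3048 + 0.0929) ≈ 1.214 × 0.3977 ≈ 0.483 μg/mL.

0.5 μg/mL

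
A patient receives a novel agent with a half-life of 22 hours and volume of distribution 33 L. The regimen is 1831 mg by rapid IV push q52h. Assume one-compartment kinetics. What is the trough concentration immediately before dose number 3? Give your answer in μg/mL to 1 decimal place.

f = (1/2)^(τ/t½) = (1/2)^(52/22) ≈ 0.1943.
C₀ = D/Vd = 1831/33 ≈ 55.485 μg/mL.
Before the 3rd dose, 2 doses have been given. Superposition: Cmin = C₀·(f + f²).
≈ 55.485 × (0.1943 + 0.0378) ≈ 55.485 × 0.2321 ≈ 12.878 μg/mL.

12.9 μg/mL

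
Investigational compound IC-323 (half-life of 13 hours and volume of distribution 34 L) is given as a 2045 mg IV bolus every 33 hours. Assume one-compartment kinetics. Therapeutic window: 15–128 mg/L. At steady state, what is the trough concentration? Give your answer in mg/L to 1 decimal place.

Over one 33-h interval, 33/13 ≈ 2.5385 half-lives elapse, leaving f ≈ 0.1721 of each dose.
Single-dose peak C₀ = D/Vd = 2045/34 ≈ 60.147 mg/L.
Steady-state trough Cmin,ss = C₀·f/(1−f) ≈ 60.147 × 0.1721/0.8279 ≈ 12.503 mg/L.
Trough 12.5 mg/L vs MEC 15 mg/L: subtherapeutic.

12.5 mg/L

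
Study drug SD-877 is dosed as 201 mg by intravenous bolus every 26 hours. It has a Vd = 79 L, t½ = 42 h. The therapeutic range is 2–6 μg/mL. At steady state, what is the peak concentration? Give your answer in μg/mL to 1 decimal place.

k = ln2/t½ = ln2/42 ≈ 0.016504 h⁻¹; fraction remaining f = e^(−kτ) = e^(−0.016504×26) ≈ 0.6511.
At steady state, accumulation factor R = 1/(1 − e^(−kτ)) ≈ 2.8662.
Each bolus raises the concentration by D/Vd = 201/79 ≈ 2.544 μg/mL.
Steady-state peak Cmax,ss = C₀·R ≈ 2.544 × 2.8662 ≈ 7.292 μg/mL.
Peak 7.3 μg/mL vs MTC 6 μg/mL: exceeds toxic threshold.

7.3 μg/mL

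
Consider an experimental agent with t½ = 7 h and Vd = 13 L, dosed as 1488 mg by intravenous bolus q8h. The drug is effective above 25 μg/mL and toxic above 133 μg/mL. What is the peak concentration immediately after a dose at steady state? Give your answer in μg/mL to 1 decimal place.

τ/t½ = 8/7 ≈ 1.1429, so fraction remaining f = (1/2)^(8/7) ≈ 0.4529.
At steady state, accumulation factor R = 1/(1 − e^(−kτ)) ≈ 1.8278.
Each bolus raises the concentration by D/Vd = 1488/13 ≈ 114.462 μg/mL.
Cmax,ss = C₀/(1 − f) ≈ 114.462/0.5471 ≈ 209.216 μg/mL.
Peak 209.2 μg/mL vs MTC 133 μg/mL: exceeds toxic threshold.

209.2 μg/mL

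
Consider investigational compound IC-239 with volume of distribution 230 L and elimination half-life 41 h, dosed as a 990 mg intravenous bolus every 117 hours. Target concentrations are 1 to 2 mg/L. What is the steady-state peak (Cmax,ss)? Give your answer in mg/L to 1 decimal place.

Over one 117-h interval, 117/41 ≈ 2.8537 half-lives elapse, leaving f ≈ 0.1383 of each dose.
Accumulation ratio R = 1/(1 − f) ≈ 1/0.8617 ≈ 1.1605.
Single-dose peak C₀ = D/Vd = 990/230 ≈ 4.304 mg/L.
Steady-state peak Cmax,ss = C₀·R ≈ 4.304 × 1.1605 ≈ 4.995 mg/L.
Peak 5.0 mg/L vs MTC 2 mg/L: exceeds toxic threshold.

5.0 mg/L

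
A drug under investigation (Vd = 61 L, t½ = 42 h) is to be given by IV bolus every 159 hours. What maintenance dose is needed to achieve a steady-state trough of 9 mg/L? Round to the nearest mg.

τ/t½ = 159/42 ≈ 3.7857, so f = (1/2)^(159/42) ≈ 0.072508.
Cmin,ss = (D/Vd)·f/(1−f), so D = Cmin,ss·Vd·(1−f)/f.
D = 9 × 61 × (1−f)/f ≈ 9 × 61 × 12.79158 ≈ 7022.58 mg.

7023 mg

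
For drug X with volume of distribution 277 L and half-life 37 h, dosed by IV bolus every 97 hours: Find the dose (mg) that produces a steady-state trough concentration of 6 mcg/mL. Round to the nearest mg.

8567 mg

τ/t½ = 97/37 ≈ 2.6216, so f = (1/2)^(97/37) ≈ 0.162485.
Cmin,ss = (D/Vd)·f/(1−f), so D = Cmin,ss·Vd·(1−f)/f.
D = 6 × 277 × (1−f)/f ≈ 6 × 277 × 5.15441 ≈ 8566.63 mg.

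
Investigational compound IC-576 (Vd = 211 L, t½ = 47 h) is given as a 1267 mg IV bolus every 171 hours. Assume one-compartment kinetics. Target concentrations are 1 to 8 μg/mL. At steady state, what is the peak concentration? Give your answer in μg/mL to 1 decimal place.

k = ln2/t½ = ln2/47 ≈ 0.014748 h⁻¹; fraction remaining f = e^(−kτ) = e^(−0.014748×171) ≈ 0.0803.
At steady state, accumulation factor R = 1/(1 − e^(−kτ)) ≈ 1.0873.
Each bolus raises the concentration by D/Vd = 1267/211 ≈ 6.005 μg/mL.
Cmax,ss = C₀/(1 − f) ≈ 6.005/0.9197 ≈ 6.529 μg/mL.
Peak 6.5 μg/mL vs MTC 8 μg/mL: below toxic threshold.

6.5 μg/mL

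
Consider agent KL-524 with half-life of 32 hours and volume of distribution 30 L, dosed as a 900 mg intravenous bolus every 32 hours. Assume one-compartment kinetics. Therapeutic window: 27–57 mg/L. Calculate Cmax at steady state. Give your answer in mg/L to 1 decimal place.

τ = 32 h = 1 half-life, so f = (1/2)^1 = 0.5.
Accumulation ratio R = 1/(1 − f) = 1/0.5 = 2/1.
Single-dose peak C₀ = D/Vd = 900/30 = 30 mg/L.
Steady-state peak Cmax,ss = C₀·R = 30 × 2/1 ≈ 60.000 mg/L.
Peak 60.0 mg/L vs MTC 57 mg/L: exceeds toxic threshold.

60.0 mg/L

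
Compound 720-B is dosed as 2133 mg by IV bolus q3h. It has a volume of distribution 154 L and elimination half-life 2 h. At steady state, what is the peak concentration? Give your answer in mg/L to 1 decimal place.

21.4 mg/L

τ/t½ = 3/2 ≈ 1.5, so fraction remaining f = (1/2)^(3/2) ≈ 0.3536.
At steady state, accumulation factor R = 1/(1 − e^(−kτ)) ≈ 1.5470.
Each bolus raises the concentration by D/Vd = 2133/154 ≈ 13.851 mg/L.
Steady-state peak Cmax,ss = C₀·R ≈ 13.851 × 1.5470 ≈ 21.427 mg/L.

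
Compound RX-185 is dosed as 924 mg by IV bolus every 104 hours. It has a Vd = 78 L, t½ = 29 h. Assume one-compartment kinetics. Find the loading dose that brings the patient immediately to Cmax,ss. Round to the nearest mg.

1008 mg

f = (1/2)^(104/29) ≈ 0.083261; accumulation ratio R = 1/(1−f) ≈ 1.09082.
Loading dose to hit Cmax,ss on first dose: D_load = D_maint·R ≈ 924 × 1.09082 ≈ 1007.92 mg.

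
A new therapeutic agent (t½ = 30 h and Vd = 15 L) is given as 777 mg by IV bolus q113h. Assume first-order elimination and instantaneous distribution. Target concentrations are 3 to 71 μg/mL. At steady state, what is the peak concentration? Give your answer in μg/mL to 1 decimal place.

Over one 113-h interval, 113/30 ≈ 3.7667 half-lives elapse, leaving f ≈ 0.0735 of each dose.
Accumulation ratio R = 1/(1 − f) ≈ 1/0.9265 ≈ 1.0793.
Each bolus raises the concentration by D/Vd = 777/15 ≈ 51.800 μg/mL.
Steady-state peak Cmax,ss = C₀·R ≈ 51.800 × 1.0793 ≈ 55.908 μg/mL.
Peak 55.9 μg/mL vs MTC 71 μg/mL: below toxic threshold.

55.9 μg/mL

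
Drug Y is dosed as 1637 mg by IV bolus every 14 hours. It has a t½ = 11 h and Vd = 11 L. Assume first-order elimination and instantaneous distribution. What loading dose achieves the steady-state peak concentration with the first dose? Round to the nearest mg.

2793 mg

f = (1/2)^(14/11) ≈ 0.413877; accumulation ratio R = 1/(1−f) ≈ 1.70613.
Loading dose to hit Cmax,ss on first dose: D_load = D_maint·R ≈ 1637 × 1.70613 ≈ 2792.93 mg.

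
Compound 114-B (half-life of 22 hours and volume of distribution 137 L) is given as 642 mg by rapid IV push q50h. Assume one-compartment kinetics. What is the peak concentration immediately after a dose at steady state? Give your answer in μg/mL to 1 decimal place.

5.9 μg/mL

k = ln2/t½ = ln2/22 ≈ 0.031507 h⁻¹; fraction remaining f = e^(−kτ) = e^(−0.031507×50) ≈ 0.2069.
Accumulation ratio R = 1/(1 − f) ≈ 1/0.7931 ≈ 1.2609.
Single-dose peak C₀ = D/Vd = 642/137 ≈ 4.686 μg/mL.
Steady-state peak Cmax,ss = C₀·R ≈ 4.686 × 1.2609 ≈ 5.909 μg/mL.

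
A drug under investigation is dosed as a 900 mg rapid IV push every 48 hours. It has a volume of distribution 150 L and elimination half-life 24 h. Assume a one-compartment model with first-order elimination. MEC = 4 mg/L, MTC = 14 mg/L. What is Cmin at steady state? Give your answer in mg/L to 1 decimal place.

The dosing interval is 2 half-lives, so f = 2^(−2) = 0.25.
Accumulation ratio R = 1/(1 − f) = 1/0.75 = 4/3.
Single-dose peak C₀ = D/Vd = 900/150 = 6 mg/L.
Steady-state peak Cmax,ss = C₀·R = 6 × 4/3 ≈ 8.000 mg/L.
Steady-state trough Cmin,ss = Cmax,ss·f ≈ 8.000 × 0.25 ≈ 2.000 mg/L.
Trough 2.0 mg/L vs MEC 4 mg/L: subtherapeutic.

2.0 mg/L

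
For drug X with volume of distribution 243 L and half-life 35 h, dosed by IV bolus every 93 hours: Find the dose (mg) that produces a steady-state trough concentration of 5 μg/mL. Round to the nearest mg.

6449 mg

τ/t½ = 93/35 ≈ 2.6571, so f = (1/2)^(93/35) ≈ 0.158533.
Cmin,ss = (D/Vd)·f/(1−f), so D = Cmin,ss·Vd·(1−f)/f.
D = 5 × 243 × (1−f)/f ≈ 5 × 243 × 5.30783 ≈ 6449.01 mg.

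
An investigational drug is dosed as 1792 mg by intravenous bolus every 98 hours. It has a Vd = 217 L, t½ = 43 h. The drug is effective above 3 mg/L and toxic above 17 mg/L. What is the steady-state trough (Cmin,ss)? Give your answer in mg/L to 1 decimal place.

2.1 mg/L

Over one 98-h interval, 98/43 ≈ 2.2791 half-lives elapse, leaving f ≈ 0.2060 of each dose.
At steady state, accumulation factor R = 1/(1 − e^(−kτ)) ≈ 1.2594.
Single-dose peak C₀ = D/Vd = 1792/217 ≈ 8.258 mg/L.
Steady-state peak Cmax,ss = C₀·R ≈ 8.258 × 1.2594 ≈ 10.400 mg/L.
One interval later, Cmin,ss = Cmax,ss·e^(−kτ) ≈ 10.400 × 0.2060 ≈ 2.142 mg/L.
Trough 2.1 mg/L vs MEC 3 mg/L: subtherapeutic.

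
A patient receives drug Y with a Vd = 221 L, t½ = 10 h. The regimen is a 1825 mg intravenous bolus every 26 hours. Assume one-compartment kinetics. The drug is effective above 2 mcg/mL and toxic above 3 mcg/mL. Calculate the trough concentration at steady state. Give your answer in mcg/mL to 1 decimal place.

1.6 mcg/mL

Over one 26-h interval, 26/10 ≈ 2.6 half-lives elapse, leaving f ≈ 0.1649 of each dose.
Each bolus raises the concentration by D/Vd = 1825/221 ≈ 8.258 mcg/mL.
Steady-state trough Cmin,ss = C₀·f/(1−f) ≈ 8.258 × 0.1649/0.8351 ≈ 1.631 mcg/mL.
Trough 1.6 mcg/mL vs MEC 2 mcg/mL: subtherapeutic.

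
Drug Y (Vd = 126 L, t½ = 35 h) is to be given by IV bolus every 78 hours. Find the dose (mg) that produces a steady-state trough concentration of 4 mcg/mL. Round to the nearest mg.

1858 mg

τ/t½ = 78/35 ≈ 2.2286, so f = (1/2)^(78/35) ≈ 0.213370.
Cmin,ss = (D/Vd)·f/(1−f), so D = Cmin,ss·Vd·(1−f)/f.
D = 4 × 126 × (1−f)/f ≈ 4 × 126 × 3.68669 ≈ 1858.09 mg.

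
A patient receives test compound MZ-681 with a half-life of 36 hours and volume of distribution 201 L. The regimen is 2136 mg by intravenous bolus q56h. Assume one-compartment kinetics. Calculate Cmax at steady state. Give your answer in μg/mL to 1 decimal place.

16.1 μg/mL

τ/t½ = 56/36 ≈ 1.5556, so fraction remaining f = (1/2)^(56/36) ≈ 0.3402.
Accumulation ratio R = 1/(1 − f) ≈ 1/0.6598 ≈ 1.5156.
Each bolus raises the concentration by D/Vd = 2136/201 ≈ 10.627 μg/mL.
Steady-state peak Cmax,ss = C₀·R ≈ 10.627 × 1.5156 ≈ 16.106 μg/mL.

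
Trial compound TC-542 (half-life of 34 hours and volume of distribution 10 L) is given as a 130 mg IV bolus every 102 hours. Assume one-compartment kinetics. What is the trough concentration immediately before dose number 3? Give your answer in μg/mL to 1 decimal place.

1.8 μg/mL

f = (1/2)^(τ/t½) = (1/2)^(102/34) ≈ 0.1250.
C₀ = D/Vd = 130/10 ≈ 13.000 μg/mL.
Before the 3rd dose, 2 doses have been given. Superposition: Cmin = C₀·(f + f²).
≈ 13.000 × (0.1250 + 0.0156) ≈ 13.000 × 0.1406 ≈ 1.828 μg/mL.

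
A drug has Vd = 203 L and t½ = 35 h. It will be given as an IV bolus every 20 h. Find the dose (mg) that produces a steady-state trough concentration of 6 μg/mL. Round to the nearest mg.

592 mg

τ/t½ = 20/35 ≈ 0.57143, so f = (1/2)^(20/35) ≈ 0.672950.
Cmin,ss = (D/Vd)·f/(1−f), so D = Cmin,ss·Vd·(1−f)/f.
D = 6 × 203 × (1−f)/f ≈ 6 × 203 × 0.48599 ≈ 591.94 mg.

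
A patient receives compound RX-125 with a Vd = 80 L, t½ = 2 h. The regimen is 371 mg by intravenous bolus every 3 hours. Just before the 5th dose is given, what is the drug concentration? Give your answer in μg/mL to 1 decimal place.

2.5 μg/mL

f = (1/2)^(τ/t½) = (1/2)^(3/2) ≈ 0.3536.
C₀ = D/Vd = 371/80 ≈ 4.638 μg/mL.
Before the 5th dose, 4 doses have been given. Superposition: Cmin = C₀·(f + f² + … + f^4).
≈ 4.638 × (0.3536 + 0.1250 + 0.0442 + 0.0156) ≈ 4.638 × 0.5384 ≈ 2.497 μg/mL.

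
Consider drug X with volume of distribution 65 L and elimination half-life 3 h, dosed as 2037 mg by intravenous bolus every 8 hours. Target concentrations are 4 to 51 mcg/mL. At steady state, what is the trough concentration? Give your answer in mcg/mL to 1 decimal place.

5.9 mcg/mL

k = ln2/t½ = ln2/3 ≈ 0.231049 h⁻¹; fraction remaining f = e^(−kτ) = e^(−0.231049×8) ≈ 0.1575.
At steady state, accumulation factor R = 1/(1 − e^(−kτ)) ≈ 1.1869.
Single-dose peak C₀ = D/Vd = 2037/65 ≈ 31.338 mcg/mL.
Steady-state peak Cmax,ss = C₀·R ≈ 31.338 × 1.1869 ≈ 37.195 mcg/mL.
Steady-state trough Cmin,ss = Cmax,ss·f ≈ 37.195 × 0.1575 ≈ 5.858 mcg/mL.
Trough 5.9 mcg/mL vs MEC 4 mcg/mL: adequate.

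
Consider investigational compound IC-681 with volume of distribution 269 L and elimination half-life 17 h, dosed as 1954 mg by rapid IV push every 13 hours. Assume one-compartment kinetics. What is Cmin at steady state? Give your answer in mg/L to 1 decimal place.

Over one 13-h interval, 13/17 ≈ 0.76471 half-lives elapse, leaving f ≈ 0.5886 of each dose.
Each bolus raises the concentration by D/Vd = 1954/269 ≈ 7.264 mg/L.
Steady-state trough Cmin,ss = C₀·f/(1−f) ≈ 7.264 × 0.5886/0.4114 ≈ 10.393 mg/L.

10.4 mg/L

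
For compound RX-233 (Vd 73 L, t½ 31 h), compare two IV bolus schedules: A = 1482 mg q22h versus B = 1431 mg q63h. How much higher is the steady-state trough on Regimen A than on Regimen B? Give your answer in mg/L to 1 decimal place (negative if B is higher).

Regimen A: f = (1/2)^(22/31) ≈ 0.6115; Cmin,ss = (1482/73)·f/(1−f) ≈ 31.954 mg/L.
Regimen B: f = (1/2)^(63/31) ≈ 0.2445; Cmin,ss = (1431/73)·f/(1−f) ≈ 6.344 mg/L.
Difference ≈ 31.954 − 6.344 ≈ 25.610 mg/L.

25.6 mg/L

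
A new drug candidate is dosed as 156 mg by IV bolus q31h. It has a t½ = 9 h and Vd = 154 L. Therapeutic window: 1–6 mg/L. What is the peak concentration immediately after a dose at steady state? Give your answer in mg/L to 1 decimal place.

1.1 mg/L

k = ln2/t½ = ln2/9 ≈ 0.077016 h⁻¹; fraction remaining f = e^(−kτ) = e^(−0.077016×31) ≈ 0.0919.
At steady state, accumulation factor R = 1/(1 − e^(−kτ)) ≈ 1.1012.
Each bolus raises the concentration by D/Vd = 156/154 ≈ 1.013 mg/L.
Steady-state peak Cmax,ss = C₀·R ≈ 1.013 × 1.1012 ≈ 1.116 mg/L.
Peak 1.1 mg/L vs MTC 6 mg/L: below toxic threshold.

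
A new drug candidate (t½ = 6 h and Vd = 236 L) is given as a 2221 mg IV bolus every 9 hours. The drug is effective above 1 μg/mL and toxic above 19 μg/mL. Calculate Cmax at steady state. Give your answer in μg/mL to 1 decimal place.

14.6 μg/mL

τ/t½ = 9/6 ≈ 1.5, so fraction remaining f = (1/2)^(9/6) ≈ 0.3536.
Accumulation ratio R = 1/(1 − f) ≈ 1/0.6464 ≈ 1.5470.
Each bolus raises the concentration by D/Vd = 2221/236 ≈ 9.411 μg/mL.
Steady-state peak Cmax,ss = C₀·R ≈ 9.411 × 1.5470 ≈ 14.559 μg/mL.
Peak 14.6 μg/mL vs MTC 19 μg/mL: below toxic threshold.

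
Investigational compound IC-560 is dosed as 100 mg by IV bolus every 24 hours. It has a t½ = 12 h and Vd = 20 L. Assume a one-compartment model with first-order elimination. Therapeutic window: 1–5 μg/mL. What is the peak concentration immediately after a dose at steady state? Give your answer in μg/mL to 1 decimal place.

τ = 24 h = 2 half-lives, so f = (1/2)^2 = 0.25.
At steady state, R = 1/(1 − 0.25) = 4/3.
Single-dose peak C₀ = D/Vd = 100/20 = 5 μg/mL.
Steady-state peak Cmax,ss = C₀·R = 5 × 4/3 ≈ 6.667 μg/mL.
Peak 6.7 μg/mL vs MTC 5 μg/mL: exceeds toxic threshold.

6.7 μg/mL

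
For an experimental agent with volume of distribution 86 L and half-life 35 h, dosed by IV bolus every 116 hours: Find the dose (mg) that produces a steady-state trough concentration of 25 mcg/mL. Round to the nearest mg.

19236 mg

τ/t½ = 116/35 ≈ 3.3143, so f = (1/2)^(116/35) ≈ 0.100531.
Cmin,ss = (D/Vd)·f/(1−f), so D = Cmin,ss·Vd·(1−f)/f.
D = 25 × 86 × (1−f)/f ≈ 25 × 86 × 8.94718 ≈ 19236.44 mg.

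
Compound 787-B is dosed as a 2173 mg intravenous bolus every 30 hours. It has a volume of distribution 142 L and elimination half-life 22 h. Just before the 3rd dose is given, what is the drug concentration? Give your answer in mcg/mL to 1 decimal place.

8.3 mcg/mL

f = (1/2)^(τ/t½) = (1/2)^(30/22) ≈ 0.3886.
C₀ = D/Vd = 2173/142 ≈ 15.303 mcg/mL.
Before the 3rd dose, 2 doses have been given. Superposition: Cmin = C₀·(f + f²).
≈ 15.303 × (0.3886 + 0.1510) ≈ 15.303 × 0.5396 ≈ 8.257 mcg/mL.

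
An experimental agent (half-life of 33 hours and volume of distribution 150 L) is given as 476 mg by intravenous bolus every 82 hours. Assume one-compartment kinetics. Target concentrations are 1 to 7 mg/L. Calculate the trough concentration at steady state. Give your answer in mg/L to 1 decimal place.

0.7 mg/L

Over one 82-h interval, 82/33 ≈ 2.4848 half-lives elapse, leaving f ≈ 0.1786 of each dose.
Each bolus raises the concentration by D/Vd = 476/150 ≈ 3.173 mg/L.
Steady-state trough Cmin,ss = C₀·f/(1−f) ≈ 3.173 × 0.1786/0.8214 ≈ 0.690 mg/L.
Trough 0.7 mg/L vs MEC 1 mg/L: subtherapeutic.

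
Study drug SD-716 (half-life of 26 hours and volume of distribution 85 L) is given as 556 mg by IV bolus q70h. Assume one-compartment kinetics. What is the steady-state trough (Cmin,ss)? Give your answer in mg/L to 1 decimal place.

k = ln2/t½ = ln2/26 ≈ 0.026660 h⁻¹; fraction remaining f = e^(−kτ) = e^(−0.026660×70) ≈ 0.1547.
Each bolus raises the concentration by D/Vd = 556/85 ≈ 6.541 mg/L.
Steady-state trough Cmin,ss = C₀·f/(1−f) ≈ 6.541 × 0.1547/0.8453 ≈ 1.197 mg/L.

1.2 mg/L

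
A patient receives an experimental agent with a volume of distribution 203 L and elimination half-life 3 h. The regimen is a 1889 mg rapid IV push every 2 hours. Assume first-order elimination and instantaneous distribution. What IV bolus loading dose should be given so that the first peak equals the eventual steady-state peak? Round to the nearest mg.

f = (1/2)^(2/3) ≈ 0.629961; accumulation ratio R = 1/(1−f) ≈ 2.70242.
Loading dose to hit Cmax,ss on first dose: D_load = D_maint·R ≈ 1889 × 2.70242 ≈ 5104.87 mg.

5105 mg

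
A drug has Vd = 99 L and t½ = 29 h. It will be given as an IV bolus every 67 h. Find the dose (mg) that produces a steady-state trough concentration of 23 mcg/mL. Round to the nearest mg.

τ/t½ = 67/29 ≈ 2.3103, so f = (1/2)^(67/29) ≈ 0.201612.
Cmin,ss = (D/Vd)·f/(1−f), so D = Cmin,ss·Vd·(1−f)/f.
D = 23 × 99 × (1−f)/f ≈ 23 × 99 × 3.96002 ≈ 9016.97 mg.

9017 mg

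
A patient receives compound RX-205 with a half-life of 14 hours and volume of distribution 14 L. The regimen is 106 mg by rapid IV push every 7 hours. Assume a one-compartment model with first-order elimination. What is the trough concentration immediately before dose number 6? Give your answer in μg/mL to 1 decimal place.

15.0 μg/mL

f = (1/2)^(τ/t½) = (1/2)^(7/14) ≈ 0.7071.
C₀ = D/Vd = 106/14 ≈ 7.571 μg/mL.
Before the 6th dose, 5 doses have been given. Superposition: Cmin = C₀·(f + f² + … + f^5).
≈ 7.571 × (0.7071 + 0.5000 + 0.3535 + 0.2500 + 0.1768) ≈ 7.571 × 1.9874 ≈ 15.047 μg/mL.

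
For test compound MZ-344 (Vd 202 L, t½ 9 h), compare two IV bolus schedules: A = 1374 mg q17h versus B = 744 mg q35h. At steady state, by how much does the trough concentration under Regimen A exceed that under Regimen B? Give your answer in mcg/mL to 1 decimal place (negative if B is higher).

Regimen A: f = (1/2)^(17/9) ≈ 0.2700; Cmin,ss = (1374/202)·f/(1−f) ≈ 2.516 mcg/mL.
Regimen B: f = (1/2)^(35/9) ≈ 0.0675; Cmin,ss = (744/202)·f/(1−f) ≈ 0.267 mcg/mL.
Difference ≈ 2.516 − 0.267 ≈ 2.249 mcg/mL.

2.2 mcg/mL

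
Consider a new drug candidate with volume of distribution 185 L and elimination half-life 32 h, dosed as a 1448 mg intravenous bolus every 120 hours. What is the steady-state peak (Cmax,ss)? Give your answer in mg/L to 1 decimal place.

8.5 mg/L

τ/t½ = 120/32 ≈ 3.75, so fraction remaining f = (1/2)^(120/32) ≈ 0.0743.
At steady state, accumulation factor R = 1/(1 − e^(−kτ)) ≈ 1.0803.
Single-dose peak C₀ = D/Vd = 1448/185 ≈ 7.827 mg/L.
Cmax,ss = C₀/(1 − f) ≈ 7.827/0.9257 ≈ 8.455 mg/L.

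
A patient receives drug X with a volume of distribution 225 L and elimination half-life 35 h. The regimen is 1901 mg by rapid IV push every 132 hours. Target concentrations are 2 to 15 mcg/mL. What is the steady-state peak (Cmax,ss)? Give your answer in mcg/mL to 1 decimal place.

9.1 mcg/mL

Over one 132-h interval, 132/35 ≈ 3.7714 half-lives elapse, leaving f ≈ 0.0732 of each dose.
Accumulation ratio R = 1/(1 − f) ≈ 1/0.9268 ≈ 1.0790.
Single-dose peak C₀ = D/Vd = 1901/225 ≈ 8.449 mcg/mL.
Steady-state peak Cmax,ss = C₀·R ≈ 8.449 × 1.0790 ≈ 9.116 mcg/mL.
Peak 9.1 mcg/mL vs MTC 15 mcg/mL: below toxic threshold.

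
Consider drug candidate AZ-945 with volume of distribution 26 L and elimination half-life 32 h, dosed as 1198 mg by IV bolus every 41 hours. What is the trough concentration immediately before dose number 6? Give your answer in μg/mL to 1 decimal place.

31.8 μg/mL

f = (1/2)^(τ/t½) = (1/2)^(41/32) ≈ 0.4114.
C₀ = D/Vd = 1198/26 ≈ 46.077 μg/mL.
Before the 6th dose, 5 doses have been given. Superposition: Cmin = C₀·(f + f² + … + f^5).
≈ 46.077 × (0.4114 + 0.1692 + 0.0696 + 0.0286 + 0.0118) ≈ 46.077 × 0.6906 ≈ 31.821 μg/mL.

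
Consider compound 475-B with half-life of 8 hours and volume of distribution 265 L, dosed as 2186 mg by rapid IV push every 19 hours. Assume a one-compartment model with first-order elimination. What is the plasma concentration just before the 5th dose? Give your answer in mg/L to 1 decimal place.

2.0 mg/L

f = (1/2)^(τ/t½) = (1/2)^(19/8) ≈ 0.1928.
C₀ = D/Vd = 2186/265 ≈ 8.249 mg/L.
Before the 5th dose, 4 doses have been given. Superposition: Cmin = C₀·(f + f² + … + f^4).
≈ 8.249 × (0.1928 + 0.0372 + 0.0072 + 0.0014) ≈ 8.249 × 0.2386 ≈ 1.968 mg/L.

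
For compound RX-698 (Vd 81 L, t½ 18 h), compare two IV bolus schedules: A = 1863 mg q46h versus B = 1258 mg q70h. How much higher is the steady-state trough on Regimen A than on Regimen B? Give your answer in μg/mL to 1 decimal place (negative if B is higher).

3.6 μg/mL

Regimen A: f = (1/2)^(46/18) ≈ 0.1701; Cmin,ss = (1863/81)·f/(1−f) ≈ 4.714 μg/mL.
Regimen B: f = (1/2)^(70/18) ≈ 0.0675; Cmin,ss = (1258/81)·f/(1−f) ≈ 1.124 μg/mL.
Difference ≈ 4.714 − 1.124 ≈ 3.590 μg/mL.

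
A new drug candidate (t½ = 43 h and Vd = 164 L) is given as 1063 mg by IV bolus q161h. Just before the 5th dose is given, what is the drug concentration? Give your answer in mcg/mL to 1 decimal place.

f = (1/2)^(τ/t½) = (1/2)^(161/43) ≈ 0.0746.
C₀ = D/Vd = 1063/164 ≈ 6.482 mcg/mL.
Before the 5th dose, 4 doses have been given. Superposition: Cmin = C₀·(f + f² + … + f^4).
≈ 6.482 × (0.0746 + 0.0056 + 0.0004 + 0.0000) ≈ 6.482 × 0.0806 ≈ 0.522 mcg/mL.

0.5 mcg/mL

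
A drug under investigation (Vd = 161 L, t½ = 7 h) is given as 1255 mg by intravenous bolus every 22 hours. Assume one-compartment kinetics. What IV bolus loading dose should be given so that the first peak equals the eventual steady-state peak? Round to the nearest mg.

f = (1/2)^(22/7) ≈ 0.113215; accumulation ratio R = 1/(1−f) ≈ 1.12767.
Loading dose to hit Cmax,ss on first dose: D_load = D_maint·R ≈ 1255 × 1.12767 ≈ 1415.23 mg.

1415 mg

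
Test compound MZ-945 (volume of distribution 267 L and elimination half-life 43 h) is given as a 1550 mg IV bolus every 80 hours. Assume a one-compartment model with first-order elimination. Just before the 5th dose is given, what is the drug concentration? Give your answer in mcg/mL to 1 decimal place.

f = (1/2)^(τ/t½) = (1/2)^(80/43) ≈ 0.2754.
C₀ = D/Vd = 1550/267 ≈ 5.805 mcg/mL.
Before the 5th dose, 4 doses have been given. Superposition: Cmin = C₀·(f + f² + … + f^4).
≈ 5.805 × (0.2754 + 0.0758 + 0.0209 + 0.0058) ≈ 5.805 × 0.3779 ≈ 2.194 mcg/mL.

2.2 mcg/mL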